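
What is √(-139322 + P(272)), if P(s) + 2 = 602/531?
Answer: I*√4364846078/177 ≈ 373.26*I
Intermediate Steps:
P(s) = -460/531 (P(s) = -2 + 602/531 = -460/531)
√(-139322 + P(272)) = √(-139322 - 460/531) = √(-73980442/531) = I*√4364846078/177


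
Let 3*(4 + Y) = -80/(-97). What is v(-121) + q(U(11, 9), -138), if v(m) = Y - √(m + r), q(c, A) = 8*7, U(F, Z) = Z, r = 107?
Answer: 15212/291 - I*√14 ≈ 52.275 - 3.7417*I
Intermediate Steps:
q(c, A) = 56
Y = -1084/291 (Y = -4 + (-80/(-97))/3 = -4 + (-80*(-1/97))/3 = -4 + (⅓)*(80/97) = -4 + 80/291 = -1084/291 ≈ -3.7251)
v(m) = -1084/291 - √(107 + m) (v(m) = -1084/291 - √(m + 107) = -1084/291 - √(107 + m))
v(-121) + q(U(11, 9), -138) = (-1084/291 - √(107 - 121)) + 56 = (-1084/291 - √(-14)) + 56 = (-1084/291 - I*√14) + 56 = 15212/291 - I*√14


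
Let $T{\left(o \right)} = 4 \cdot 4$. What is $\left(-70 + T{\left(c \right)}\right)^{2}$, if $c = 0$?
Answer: $2916$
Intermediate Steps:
$T{\left(o \right)} = 16$
$\left(-70 + T{\left(c \right)}\right)^{2} = \left(-70 + 16\right)^{2} = \left(-54\right)^{2} = 2916$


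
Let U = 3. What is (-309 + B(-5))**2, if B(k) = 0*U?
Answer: 95481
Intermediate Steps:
B(k) = 0 (B(k) = 0*3 = 0)
(-309 + B(-5))**2 = (-309 + 0)**2 = (-309)**2 = 95481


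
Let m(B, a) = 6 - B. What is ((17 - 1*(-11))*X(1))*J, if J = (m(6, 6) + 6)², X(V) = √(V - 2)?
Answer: 1008*I ≈ 1008.0*I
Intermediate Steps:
X(V) = √(-2 + V)
J = 36 (J = ((6 - 1*6) + 6)² = ((6 - 6) + 6)² = (0 + 6)² = 6² = 36)
((17 - 1*(-11))*X(1))*J = ((17 - 1*(-11))*√(-2 + 1))*36 = ((17 + 11)*√(-1))*36 = (28*I)*36 = 1008*I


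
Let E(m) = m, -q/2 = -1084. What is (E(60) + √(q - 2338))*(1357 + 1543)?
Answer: 174000 + 2900*I*√170 ≈ 1.74e+5 + 37811.0*I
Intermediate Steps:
q = 2168 (q = -2*(-1084) = 2168)
(E(60) + √(q - 2338))*(1357 + 1543) = (60 + √(2168 - 2338))*(1357 + 1543) = (60 + √(-170))*2900 = (60 + I*√170)*2900 = 174000 + 2900*I*√170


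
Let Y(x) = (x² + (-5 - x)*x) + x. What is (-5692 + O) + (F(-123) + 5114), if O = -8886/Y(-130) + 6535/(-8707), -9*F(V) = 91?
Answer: -12345857969/20374380 ≈ -605.95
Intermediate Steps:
F(V) = -91/9 (F(V) = -⅑*91 = -91/9)
Y(x) = x + x² + x*(-5 - x) (Y(x) = (x² + x*(-5 - x)) + x = x + x² + x*(-5 - x))
O = -40384301/2263820 (O = -8886/((-4*(-130))) + 6535/(-8707) = -8886/520 + 6535*(-1/8707) = -8886*1/520 - 6535/8707 = -4443/260 - 6535/8707 = -40384301/2263820 ≈ -17.839)
(-5692 + O) + (F(-123) + 5114) = (-5692 - 40384301/2263820) + (-91/9 + 5114) = -12926047741/2263820 + 45935/9 = -12345857969/20374380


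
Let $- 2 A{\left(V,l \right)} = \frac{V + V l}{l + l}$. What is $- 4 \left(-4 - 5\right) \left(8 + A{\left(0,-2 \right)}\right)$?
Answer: $288$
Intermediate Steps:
$A{\left(V,l \right)} = - \frac{V + V l}{4 l}$ ($A{\left(V,l \right)} = - \frac{\left(V + V l\right) \frac{1}{l + l}}{2} = - \frac{\left(V + V l\right) \frac{1}{2 l}}{2} = - \frac{\frac{1}{2} \frac{1}{l} \left(V + V l\right)}{2} = - \frac{V + V l}{4 l}$)
$- 4 \left(-4 - 5\right) \left(8 + A{\left(0,-2 \right)}\right) = - 4 \left(-4 - 5\right) \left(8 - \frac{0 \left(1 - 2\right)}{-2}\right) = \left(-4\right) \left(-9\right) \left(8 - 0 \left(- \frac{1}{2}\right) \left(-1\right)\right) = 36 \left(8 + 0\right) = 36 \cdot 8 = 288$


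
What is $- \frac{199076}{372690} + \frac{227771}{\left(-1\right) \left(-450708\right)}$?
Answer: $- \frac{806195303}{27995727420} \approx -0.028797$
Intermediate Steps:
$- \frac{199076}{372690} + \frac{227771}{\left(-1\right) \left(-450708\right)} = \left(-199076\right) \frac{1}{372690} + \frac{227771}{450708} = - \frac{99538}{186345} + 227771 \cdot \frac{1}{450708} = - \frac{99538}{186345} + \frac{227771}{450708} = - \frac{806195303}{27995727420}$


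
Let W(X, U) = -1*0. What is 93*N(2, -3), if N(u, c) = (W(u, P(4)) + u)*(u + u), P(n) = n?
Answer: 744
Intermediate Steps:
W(X, U) = 0
N(u, c) = 2*u² (N(u, c) = (0 + u)*(u + u) = u*(2*u) = 2*u²)
93*N(2, -3) = 93*(2*2²) = 93*(2*4) = 93*8 = 744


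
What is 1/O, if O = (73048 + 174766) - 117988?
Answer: 1/129826 ≈ 7.7026e-6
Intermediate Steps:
O = 129826 (O = 247814 - 117988 = 129826)
1/O = 1/129826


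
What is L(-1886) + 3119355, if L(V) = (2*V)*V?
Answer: 10233347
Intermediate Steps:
L(V) = 2*V**2
L(-1886) + 3119355 = 2*(-1886)**2 + 3119355 = 2*3556996 + 3119355 = 7113992 + 3119355 = 10233347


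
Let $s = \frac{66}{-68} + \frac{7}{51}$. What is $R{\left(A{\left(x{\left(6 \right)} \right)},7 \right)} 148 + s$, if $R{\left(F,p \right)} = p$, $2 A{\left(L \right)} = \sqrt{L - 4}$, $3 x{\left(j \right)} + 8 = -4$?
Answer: $\frac{6211}{6} \approx 1035.2$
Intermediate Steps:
$x{\left(j \right)} = -4$ ($x{\left(j \right)} = - \frac{8}{3} + \frac{1}{3} \left(-4\right) = - \frac{8}{3} - \frac{4}{3} = -4$)
$A{\left(L \right)} = \frac{\sqrt{-4 + L}}{2}$ ($A{\left(L \right)} = \frac{\sqrt{L - 4}}{2} = \frac{\sqrt{-4 + L}}{2}$)
$s = - \frac{5}{6}$ ($s = 66 \left(- \frac{1}{68}\right) + 7 \cdot \frac{1}{51} = - \frac{33}{34} + \frac{7}{51} = - \frac{5}{6} \approx -0.83333$)
$R{\left(A{\left(x{\left(6 \right)} \right)},7 \right)} 148 + s = 7 \cdot 148 - \frac{5}{6} = 1036 - \frac{5}{6} = \frac{6211}{6}$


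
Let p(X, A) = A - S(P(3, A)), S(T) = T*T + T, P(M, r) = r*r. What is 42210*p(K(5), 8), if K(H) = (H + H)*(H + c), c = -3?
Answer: -175255920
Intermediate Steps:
P(M, r) = r²
S(T) = T + T² (S(T) = T² + T = T + T²)
K(H) = 2*H*(-3 + H) (K(H) = (H + H)*(H - 3) = (2*H)*(-3 + H) = 2*H*(-3 + H))
p(X, A) = A - A²*(1 + A²)
42210*p(K(5), 8) = 42210*(8*(1 - 1*8 - 1*8³)) = 42210*(8*(1 - 8 - 1*512)) = 42210*(8*(1 - 8 - 512)) = 42210*(8*(-519)) = 42210*(-4152) = -175255920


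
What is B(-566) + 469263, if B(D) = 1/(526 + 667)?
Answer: 559830760/1193 ≈ 4.6926e+5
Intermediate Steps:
B(D) = 1/1193
B(-566) + 469263 = 1/1193 + 469263 = 559830760/1193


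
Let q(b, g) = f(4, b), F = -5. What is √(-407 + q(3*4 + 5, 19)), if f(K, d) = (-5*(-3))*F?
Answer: I*√482 ≈ 21.954*I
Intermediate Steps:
f(K, d) = -75 (f(K, d) = -5*(-3)*(-5) = 15*(-5) = -75)
q(b, g) = -75
√(-407 + q(3*4 + 5, 19)) = √(-407 - 75) = √(-482) = I*√482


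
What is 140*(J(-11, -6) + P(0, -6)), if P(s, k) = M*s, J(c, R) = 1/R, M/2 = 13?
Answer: -70/3 ≈ -23.333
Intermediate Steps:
M = 26 (M = 2*13 = 26)
P(s, k) = 26*s
140*(J(-11, -6) + P(0, -6)) = 140*(1/(-6) + 26*0) = 140*(-⅙ + 0) = 140*(-⅙) = -70/3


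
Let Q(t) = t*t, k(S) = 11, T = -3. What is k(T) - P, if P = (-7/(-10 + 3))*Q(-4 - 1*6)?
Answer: -89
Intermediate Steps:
Q(t) = t²
P = 100 (P = (-7/(-10 + 3))*(-4 - 1*6)² = (-7/(-7))*(-4 - 6)² = -7*(-⅐)*(-10)² = 1*100 = 100)
k(T) - P = 11 - 1*100 = 11 - 100 = -89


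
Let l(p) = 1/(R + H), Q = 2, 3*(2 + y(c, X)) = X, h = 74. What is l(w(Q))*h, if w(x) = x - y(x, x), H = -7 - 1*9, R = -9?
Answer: -74/25 ≈ -2.9600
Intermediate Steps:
H = -16 (H = -7 - 9 = -16)
y(c, X) = -2 + X/3
w(x) = 2 + 2*x/3 (w(x) = x - (-2 + x/3) = x + (2 - x/3) = 2 + 2*x/3)
l(p) = -1/25 (l(p) = 1/(-9 - 16) = 1/(-25) = -1/25)
l(w(Q))*h = -1/25*74 = -74/25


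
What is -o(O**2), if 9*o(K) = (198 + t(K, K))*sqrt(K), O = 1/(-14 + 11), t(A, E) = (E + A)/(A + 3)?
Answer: -2773/378 ≈ -7.3360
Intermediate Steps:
t(A, E) = (A + E)/(3 + A)
O = -1/3 (O = 1/(-3) = -1/3 ≈ -0.33333)
o(K) = sqrt(K)*(198 + 2*K/(3 + K))/9 (o(K) = ((198 + (K + K)/(3 + K))*sqrt(K))/9 = ((198 + (2*K)/(3 + K))*sqrt(K))/9 = ((198 + 2*K/(3 + K))*sqrt(K))/9 = (sqrt(K)*(198 + 2*K/(3 + K)))/9 = sqrt(K)*(198 + 2*K/(3 + K))/9)
-o(O**2) = -sqrt((-1/3)**2)*(66 + 200*(-1/3)**2/9)/(3 + (-1/3)**2) = -sqrt(1/9)*(66 + (200/9)*(1/9))/(3 + 1/9) = -(66 + 200/81)/(3*28/9) = -9*5546/(3*28*81) = -1*2773/378 = -2773/378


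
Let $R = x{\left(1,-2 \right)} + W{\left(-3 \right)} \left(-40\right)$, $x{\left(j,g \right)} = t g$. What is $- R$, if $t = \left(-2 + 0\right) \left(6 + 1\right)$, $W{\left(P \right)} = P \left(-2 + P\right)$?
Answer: $572$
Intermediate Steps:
$t = -14$ ($t = \left(-2\right) 7 = -14$)
$x{\left(j,g \right)} = - 14 g$
$R = -572$ ($R = \left(-14\right) \left(-2\right) + - 3 \left(-2 - 3\right) \left(-40\right) = 28 + \left(-3\right) \left(-5\right) \left(-40\right) = 28 + 15 \left(-40\right) = 28 - 600 = -572$)
$- R = \left(-1\right) \left(-572\right) = 572$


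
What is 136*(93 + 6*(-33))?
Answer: -14280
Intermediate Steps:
136*(93 + 6*(-33)) = 136*(93 - 198) = 136*(-105) = -14280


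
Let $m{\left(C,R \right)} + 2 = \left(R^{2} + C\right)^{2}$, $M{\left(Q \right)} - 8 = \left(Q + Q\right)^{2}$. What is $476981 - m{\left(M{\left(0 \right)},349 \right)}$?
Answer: $-14836955498$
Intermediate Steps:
$M{\left(Q \right)} = 8 + 4 Q^{2}$ ($M{\left(Q \right)} = 8 + \left(Q + Q\right)^{2} = 8 + \left(2 Q\right)^{2} = 8 + 4 Q^{2}$)
$m{\left(C,R \right)} = -2 + \left(C + R^{2}\right)^{2}$ ($m{\left(C,R \right)} = -2 + \left(R^{2} + C\right)^{2} = -2 + \left(C + R^{2}\right)^{2}$)
$476981 - m{\left(M{\left(0 \right)},349 \right)} = 476981 - \left(-2 + \left(\left(8 + 4 \cdot 0^{2}\right) + 349^{2}\right)^{2}\right) = 476981 - \left(-2 + \left(\left(8 + 4 \cdot 0\right) + 121801\right)^{2}\right) = 476981 - \left(-2 + \left(\left(8 + 0\right) + 121801\right)^{2}\right) = 476981 - \left(-2 + \left(8 + 121801\right)^{2}\right) = 476981 - \left(-2 + 121809^{2}\right) = 476981 - \left(-2 + 14837432481\right) = 476981 - 14837432479 = -14836955498$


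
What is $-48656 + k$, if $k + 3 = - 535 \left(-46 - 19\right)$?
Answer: $-13884$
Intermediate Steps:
$k = 34772$ ($k = -3 - 535 \left(-46 - 19\right) = -3 - -34775 = -3 + 34775 = 34772$)
$-48656 + k = -48656 + 34772 = -13884$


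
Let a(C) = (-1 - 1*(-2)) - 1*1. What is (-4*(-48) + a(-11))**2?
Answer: 36864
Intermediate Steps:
a(C) = 0 (a(C) = (-1 + 2) - 1 = 1 - 1 = 0)
(-4*(-48) + a(-11))**2 = (-4*(-48) + 0)**2 = (192 + 0)**2 = 192**2 = 36864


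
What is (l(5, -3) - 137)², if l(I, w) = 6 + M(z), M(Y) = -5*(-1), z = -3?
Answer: 15876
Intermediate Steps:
M(Y) = 5
l(I, w) = 11 (l(I, w) = 6 + 5 = 11)
(l(5, -3) - 137)² = (11 - 137)² = (-126)² = 15876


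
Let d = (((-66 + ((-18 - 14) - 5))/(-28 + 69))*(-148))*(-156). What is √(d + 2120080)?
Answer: 136*√187411/41 ≈ 1436.0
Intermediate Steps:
d = -2378064/41 (d = (((-66 + (-32 - 5))/41)*(-148))*(-156) = (((-66 - 37)*(1/41))*(-148))*(-156) = (-103*1/41*(-148))*(-156) = -103/41*(-148)*(-156) = (15244/41)*(-156) = -2378064/41 ≈ -58002.)
√(d + 2120080) = √(-2378064/41 + 2120080) = √(84545216/41) = 136*√187411/41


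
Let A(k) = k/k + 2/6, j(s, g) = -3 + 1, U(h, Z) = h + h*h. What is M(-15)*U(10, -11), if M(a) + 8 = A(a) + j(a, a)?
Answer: -2860/3 ≈ -953.33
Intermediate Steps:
U(h, Z) = h + h²
j(s, g) = -2
A(k) = 4/3 (A(k) = 1 + 2*(⅙) = 1 + ⅓ = 4/3)
M(a) = -26/3 (M(a) = -8 + (4/3 - 2) = -8 - ⅔ = -26/3)
M(-15)*U(10, -11) = -260*(1 + 10)/3 = -260*11/3 = -26/3*110 = -2860/3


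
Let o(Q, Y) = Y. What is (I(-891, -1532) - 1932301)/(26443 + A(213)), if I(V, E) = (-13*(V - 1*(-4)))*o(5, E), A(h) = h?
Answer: -19597793/26656 ≈ -735.21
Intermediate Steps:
I(V, E) = E*(-52 - 13*V) (I(V, E) = (-13*(V - 1*(-4)))*E = (-13*(V + 4))*E = (-13*(4 + V))*E = (-52 - 13*V)*E = E*(-52 - 13*V))
(I(-891, -1532) - 1932301)/(26443 + A(213)) = (-13*(-1532)*(4 - 891) - 1932301)/(26443 + 213) = (-13*(-1532)*(-887) - 1932301)/26656 = (-17665492 - 1932301)*(1/26656) = -19597793*1/26656 = -19597793/26656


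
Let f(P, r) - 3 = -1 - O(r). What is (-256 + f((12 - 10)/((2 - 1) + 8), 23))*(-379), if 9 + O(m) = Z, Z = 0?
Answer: 92855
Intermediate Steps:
O(m) = -9 (O(m) = -9 + 0 = -9)
f(P, r) = 11 (f(P, r) = 3 + (-1 - 1*(-9)) = 3 + (-1 + 9) = 3 + 8 = 11)
(-256 + f((12 - 10)/((2 - 1) + 8), 23))*(-379) = (-256 + 11)*(-379) = -245*(-379) = 92855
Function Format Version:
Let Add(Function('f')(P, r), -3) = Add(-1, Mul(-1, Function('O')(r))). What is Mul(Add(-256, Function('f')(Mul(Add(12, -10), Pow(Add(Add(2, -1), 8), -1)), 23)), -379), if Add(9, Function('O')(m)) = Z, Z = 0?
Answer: 92855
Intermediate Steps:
Function('O')(m) = -9 (Function('O')(m) = Add(-9, 0) = -9)
Function('f')(P, r) = 11 (Function('f')(P, r) = Add(3, Add(-1, Mul(-1, -9))) = Add(3, Add(-1, 9)) = Add(3, 8) = 11)
Mul(Add(-256, Function('f')(Mul(Add(12, -10), Pow(Add(Add(2, -1), 8), -1)), 23)), -379) = Mul(Add(-256, 11), -379) = Mul(-245, -379) = 92855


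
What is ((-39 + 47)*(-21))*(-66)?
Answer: 11088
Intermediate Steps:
((-39 + 47)*(-21))*(-66) = (8*(-21))*(-66) = -168*(-66) = 11088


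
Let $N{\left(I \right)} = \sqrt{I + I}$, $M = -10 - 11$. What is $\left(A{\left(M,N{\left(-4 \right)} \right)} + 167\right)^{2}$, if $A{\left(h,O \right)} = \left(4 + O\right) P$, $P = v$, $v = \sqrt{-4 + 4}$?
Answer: $27889$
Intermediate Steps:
$v = 0$ ($v = \sqrt{0} = 0$)
$M = -21$
$N{\left(I \right)} = \sqrt{2} \sqrt{I}$ ($N{\left(I \right)} = \sqrt{2 I} = \sqrt{2} \sqrt{I}$)
$P = 0$
$A{\left(h,O \right)} = 0$ ($A{\left(h,O \right)} = \left(4 + O\right) 0 = 0$)
$\left(A{\left(M,N{\left(-4 \right)} \right)} + 167\right)^{2} = \left(0 + 167\right)^{2} = 167^{2} = 27889$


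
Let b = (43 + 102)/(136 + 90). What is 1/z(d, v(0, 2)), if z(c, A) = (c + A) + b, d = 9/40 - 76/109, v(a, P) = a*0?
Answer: 492680/83433 ≈ 5.9051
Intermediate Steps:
b = 145/226 ≈ 0.64159
v(a, P) = 0
d = -2059/4360 (d = 9*(1/40) - 76*1/109 = 9/40 - 76/109 = -2059/4360 ≈ -0.47225)
z(c, A) = 145/226 + A + c (z(c, A) = (c + A) + 145/226 = (A + c) + 145/226 = 145/226 + A + c)
1/z(d, v(0, 2)) = 1/(145/226 + 0 - 2059/4360) = 1/(83433/492680) = 492680/83433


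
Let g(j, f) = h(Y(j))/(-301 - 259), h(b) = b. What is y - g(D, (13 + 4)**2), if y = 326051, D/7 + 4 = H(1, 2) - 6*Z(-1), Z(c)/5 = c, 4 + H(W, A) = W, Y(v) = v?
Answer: 26084103/80 ≈ 3.2605e+5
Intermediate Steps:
H(W, A) = -4 + W
Z(c) = 5*c
D = 161 (D = -28 + 7*((-4 + 1) - 30*(-1)) = -28 + 7*(-3 - 6*(-5)) = -28 + 7*(-3 + 30) = -28 + 7*27 = -28 + 189 = 161)
g(j, f) = -j/560 (g(j, f) = j/(-301 - 259) = j/(-560) = j*(-1/560) = -j/560)
y - g(D, (13 + 4)**2) = 326051 - (-1)*161/560 = 326051 - 1*(-23/80) = 326051 + 23/80 = 26084103/80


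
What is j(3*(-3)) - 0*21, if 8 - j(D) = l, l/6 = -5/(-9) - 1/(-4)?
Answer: 19/6 ≈ 3.1667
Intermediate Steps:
l = 29/6 (l = 6*(-5/(-9) - 1/(-4)) = 6*(-5*(-⅑) - 1*(-¼)) = 6*(5/9 + ¼) = 6*(29/36) = 29/6 ≈ 4.8333)
j(D) = 19/6 (j(D) = 8 - 1*29/6 = 8 - 29/6 = 19/6)
j(3*(-3)) - 0*21 = 19/6 - 0*21 = 19/6 - 1*0 = 19/6 + 0 = 19/6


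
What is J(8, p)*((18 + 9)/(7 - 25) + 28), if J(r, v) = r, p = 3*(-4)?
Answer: 212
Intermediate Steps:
p = -12
J(8, p)*((18 + 9)/(7 - 25) + 28) = 8*((18 + 9)/(7 - 25) + 28) = 8*(27/(-18) + 28) = 8*(27*(-1/18) + 28) = 8*(-3/2 + 28) = 8*(53/2) = 212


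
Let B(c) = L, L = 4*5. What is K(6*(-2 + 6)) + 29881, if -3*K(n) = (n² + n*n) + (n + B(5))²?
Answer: 86555/3 ≈ 28852.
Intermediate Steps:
L = 20
B(c) = 20
K(n) = -2*n²/3 - (20 + n)²/3 (K(n) = -((n² + n*n) + (n + 20)²)/3 = -((n² + n²) + (20 + n)²)/3 = -(2*n² + (20 + n)²)/3 = -((20 + n)² + 2*n²)/3 = -2*n²/3 - (20 + n)²/3)
K(6*(-2 + 6)) + 29881 = (-2*36*(-2 + 6)²/3 - (20 + 6*(-2 + 6))²/3) + 29881 = (-2*(6*4)²/3 - (20 + 6*4)²/3) + 29881 = (-⅔*24² - (20 + 24)²/3) + 29881 = (-⅔*576 - ⅓*44²) + 29881 = (-384 - ⅓*1936) + 29881 = (-384 - 1936/3) + 29881 = -3088/3 + 29881 = 86555/3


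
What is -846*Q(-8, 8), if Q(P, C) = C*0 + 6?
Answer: -5076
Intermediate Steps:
Q(P, C) = 6 (Q(P, C) = 0 + 6 = 6)
-846*Q(-8, 8) = -846*6 = -5076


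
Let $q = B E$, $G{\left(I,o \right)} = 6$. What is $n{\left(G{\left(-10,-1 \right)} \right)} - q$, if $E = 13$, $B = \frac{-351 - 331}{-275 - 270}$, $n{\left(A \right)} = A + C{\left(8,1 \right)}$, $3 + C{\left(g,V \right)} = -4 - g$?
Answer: $- \frac{13771}{545} \approx -25.268$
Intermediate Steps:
$C{\left(g,V \right)} = -7 - g$ ($C{\left(g,V \right)} = -3 - \left(4 + g\right) = -7 - g$)
$n{\left(A \right)} = -15 + A$ ($n{\left(A \right)} = A - 15 = -15 + A$)
$B = \frac{682}{545}$ ($B = - \frac{682}{-545} = \left(-682\right) \left(- \frac{1}{545}\right) = \frac{682}{545} \approx 1.2514$)
$q = \frac{8866}{545}$ ($q = \frac{682}{545} \cdot 13 = \frac{8866}{545} \approx 16.268$)
$n{\left(G{\left(-10,-1 \right)} \right)} - q = \left(-15 + 6\right) - \frac{8866}{545} = -9 - \frac{8866}{545} = - \frac{13771}{545}$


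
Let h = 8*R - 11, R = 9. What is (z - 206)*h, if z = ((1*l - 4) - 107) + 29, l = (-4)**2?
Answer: -16592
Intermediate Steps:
l = 16
h = 61 (h = 8*9 - 11 = 72 - 11 = 61)
z = -66 (z = ((1*16 - 4) - 107) + 29 = ((16 - 4) - 107) + 29 = (12 - 107) + 29 = -95 + 29 = -66)
(z - 206)*h = (-66 - 206)*61 = -272*61 = -16592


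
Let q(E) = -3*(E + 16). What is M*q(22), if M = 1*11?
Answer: -1254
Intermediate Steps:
q(E) = -48 - 3*E (q(E) = -3*(16 + E) = -48 - 3*E)
M = 11
M*q(22) = 11*(-48 - 3*22) = 11*(-48 - 66) = 11*(-114) = -1254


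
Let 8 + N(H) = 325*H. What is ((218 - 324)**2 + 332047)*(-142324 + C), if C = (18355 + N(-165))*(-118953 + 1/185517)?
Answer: 267239490650472763036/185517 ≈ 1.4405e+15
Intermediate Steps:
N(H) = -8 + 325*H
C = 778507978928600/185517 (C = (18355 + (-8 + 325*(-165)))*(-118953 + 1/185517) = (18355 + (-8 - 53625))*(-118953 + 1/185517) = (18355 - 53633)*(-22067803700/185517) = -35278*(-22067803700/185517) = 778507978928600/185517 ≈ 4.1964e+9)
((218 - 324)**2 + 332047)*(-142324 + C) = ((218 - 324)**2 + 332047)*(-142324 + 778507978928600/185517) = ((-106)**2 + 332047)*(778481575407092/185517) = (11236 + 332047)*(778481575407092/185517) = 343283*(778481575407092/185517) = 267239490650472763036/185517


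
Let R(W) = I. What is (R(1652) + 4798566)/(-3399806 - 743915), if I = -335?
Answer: -4798231/4143721 ≈ -1.1580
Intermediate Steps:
R(W) = -335
(R(1652) + 4798566)/(-3399806 - 743915) = (-335 + 4798566)/(-3399806 - 743915) = 4798231/(-4143721) = 4798231*(-1/4143721) = -4798231/4143721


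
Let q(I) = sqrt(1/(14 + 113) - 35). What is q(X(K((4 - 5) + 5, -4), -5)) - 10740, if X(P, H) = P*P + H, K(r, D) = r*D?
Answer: -10740 + 2*I*sqrt(141097)/127 ≈ -10740.0 + 5.9154*I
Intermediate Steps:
K(r, D) = D*r
X(P, H) = H + P**2 (X(P, H) = P**2 + H = H + P**2)
q(I) = 2*I*sqrt(141097)/127 (q(I) = sqrt(1/127 - 35) = sqrt(-4444/127) = 2*I*sqrt(141097)/127)
q(X(K((4 - 5) + 5, -4), -5)) - 10740 = 2*I*sqrt(141097)/127 - 10740 = -10740 + 2*I*sqrt(141097)/127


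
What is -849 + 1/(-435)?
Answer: -369316/435 ≈ -849.00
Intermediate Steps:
-849 + 1/(-435) = -849 - 1/435 = -369316/435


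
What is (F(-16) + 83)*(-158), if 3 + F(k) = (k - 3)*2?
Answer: -6636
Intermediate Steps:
F(k) = -9 + 2*k (F(k) = -3 + (k - 3)*2 = -3 + (-3 + k)*2 = -3 + (-6 + 2*k) = -9 + 2*k)
(F(-16) + 83)*(-158) = ((-9 + 2*(-16)) + 83)*(-158) = ((-9 - 32) + 83)*(-158) = (-41 + 83)*(-158) = 42*(-158) = -6636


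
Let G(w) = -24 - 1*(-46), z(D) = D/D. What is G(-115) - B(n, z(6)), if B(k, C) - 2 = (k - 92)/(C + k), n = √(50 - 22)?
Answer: 140/9 + 62*√7/9 ≈ 33.782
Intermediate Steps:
n = 2*√7 (n = √28 = 2*√7 ≈ 5.2915)
z(D) = 1
G(w) = 22 (G(w) = -24 + 46 = 22)
B(k, C) = 2 + (-92 + k)/(C + k) (B(k, C) = 2 + (k - 92)/(C + k) = 2 + (-92 + k)/(C + k))
G(-115) - B(n, z(6)) = 22 - (-92 + 2*1 + 3*(2*√7))/(1 + 2*√7) = 22 - (-92 + 2 + 6*√7)/(1 + 2*√7) = 22 - (-90 + 6*√7)/(1 + 2*√7)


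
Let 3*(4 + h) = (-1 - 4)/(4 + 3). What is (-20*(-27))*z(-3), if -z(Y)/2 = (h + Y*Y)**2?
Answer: -1200000/49 ≈ -24490.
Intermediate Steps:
h = -89/21 (h = -4 + ((-1 - 4)/(4 + 3))/3 = -4 + (-5/7)/3 = -4 + (-5*1/7)/3 = -4 + (1/3)*(-5/7) = -4 - 5/21 = -89/21 ≈ -4.2381)
z(Y) = -2*(-89/21 + Y**2)**2 (z(Y) = -2*(-89/21 + Y*Y)**2 = -2*(-89/21 + Y**2)**2)
(-20*(-27))*z(-3) = (-20*(-27))*(-2*(-89 + 21*(-3)**2)**2/441) = 540*(-2*(-89 + 21*9)**2/441) = 540*(-2*(-89 + 189)**2/441) = 540*(-2/441*100**2) = 540*(-2/441*10000) = 540*(-20000/441) = -1200000/49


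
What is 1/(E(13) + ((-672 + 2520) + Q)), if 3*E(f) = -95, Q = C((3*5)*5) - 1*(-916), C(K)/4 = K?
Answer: 3/9097 ≈ 0.00032978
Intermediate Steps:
C(K) = 4*K
Q = 1216 (Q = 4*((3*5)*5) - 1*(-916) = 4*(15*5) + 916 = 4*75 + 916 = 300 + 916 = 1216)
E(f) = -95/3 (E(f) = (⅓)*(-95) = -95/3)
1/(E(13) + ((-672 + 2520) + Q)) = 1/(-95/3 + ((-672 + 2520) + 1216)) = 1/(-95/3 + (1848 + 1216)) = 1/(-95/3 + 3064) = 1/(9097/3) = 3/9097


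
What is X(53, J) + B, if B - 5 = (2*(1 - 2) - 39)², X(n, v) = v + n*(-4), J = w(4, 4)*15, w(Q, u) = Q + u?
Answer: 1594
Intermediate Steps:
J = 120 (J = (4 + 4)*15 = 8*15 = 120)
X(n, v) = v - 4*n
B = 1686 (B = 5 + (2*(1 - 2) - 39)² = 5 + (2*(-1) - 39)² = 5 + (-2 - 39)² = 5 + (-41)² = 5 + 1681 = 1686)
X(53, J) + B = (120 - 4*53) + 1686 = (120 - 212) + 1686 = -92 + 1686 = 1594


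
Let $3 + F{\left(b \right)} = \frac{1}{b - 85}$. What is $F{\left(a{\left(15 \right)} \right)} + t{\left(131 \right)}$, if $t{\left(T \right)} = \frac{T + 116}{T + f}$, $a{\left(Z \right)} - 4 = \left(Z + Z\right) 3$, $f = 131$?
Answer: $- \frac{4589}{2358} \approx -1.9461$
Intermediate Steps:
$a{\left(Z \right)} = 4 + 6 Z$ ($a{\left(Z \right)} = 4 + \left(Z + Z\right) 3 = 4 + 2 Z 3 = 4 + 6 Z$)
$t{\left(T \right)} = \frac{116 + T}{131 + T}$ ($t{\left(T \right)} = \frac{T + 116}{T + 131} = \frac{116 + T}{131 + T}$)
$F{\left(b \right)} = -3 + \frac{1}{-85 + b}$ ($F{\left(b \right)} = -3 + \frac{1}{b - 85} = -3 + \frac{1}{-85 + b}$)
$F{\left(a{\left(15 \right)} \right)} + t{\left(131 \right)} = \frac{256 - 3 \left(4 + 6 \cdot 15\right)}{-85 + \left(4 + 6 \cdot 15\right)} + \frac{116 + 131}{131 + 131} = \frac{256 - 3 \left(4 + 90\right)}{-85 + \left(4 + 90\right)} + \frac{1}{262} \cdot 247 = \frac{256 - 282}{-85 + 94} + \frac{1}{262} \cdot 247 = \frac{256 - 282}{9} + \frac{247}{262} = \frac{1}{9} \left(-26\right) + \frac{247}{262} = - \frac{26}{9} + \frac{247}{262} = - \frac{4589}{2358}$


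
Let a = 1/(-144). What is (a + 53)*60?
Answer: 38155/12 ≈ 3179.6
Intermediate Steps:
a = -1/144 ≈ -0.0069444
(a + 53)*60 = (-1/144 + 53)*60 = (7631/144)*60 = 38155/12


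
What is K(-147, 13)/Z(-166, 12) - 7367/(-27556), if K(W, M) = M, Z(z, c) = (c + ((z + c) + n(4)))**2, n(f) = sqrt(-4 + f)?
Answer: 9306651/34727449 ≈ 0.26799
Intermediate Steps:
Z(z, c) = (z + 2*c)**2 (Z(z, c) = (c + ((z + c) + sqrt(-4 + 4)))**2 = (c + ((c + z) + sqrt(0)))**2 = (c + ((c + z) + 0))**2 = (c + (c + z))**2 = (z + 2*c)**2)
K(-147, 13)/Z(-166, 12) - 7367/(-27556) = 13/((-166 + 2*12)**2) - 7367/(-27556) = 13/((-166 + 24)**2) - 7367*(-1/27556) = 13/((-142)**2) + 7367/27556 = 13/20164 + 7367/27556 = 9306651/34727449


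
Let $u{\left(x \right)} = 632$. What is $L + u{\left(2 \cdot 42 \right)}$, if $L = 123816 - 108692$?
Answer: $15756$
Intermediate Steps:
$L = 15124$
$L + u{\left(2 \cdot 42 \right)} = 15124 + 632 = 15756$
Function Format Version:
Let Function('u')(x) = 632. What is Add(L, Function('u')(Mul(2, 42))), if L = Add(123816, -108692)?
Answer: 15756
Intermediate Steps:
L = 15124
Add(L, Function('u')(Mul(2, 42))) = Add(15124, 632) = 15756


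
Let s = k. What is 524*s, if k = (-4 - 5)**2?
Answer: 42444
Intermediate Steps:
k = 81 (k = (-9)**2 = 81)
s = 81
524*s = 524*81 = 42444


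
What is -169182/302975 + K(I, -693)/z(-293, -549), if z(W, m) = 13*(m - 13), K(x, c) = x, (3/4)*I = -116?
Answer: -1783775338/3320303025 ≈ -0.53723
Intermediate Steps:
I = -464/3 (I = (4/3)*(-116) = -464/3 ≈ -154.67)
z(W, m) = -169 + 13*m (z(W, m) = 13*(-13 + m) = -169 + 13*m)
-169182/302975 + K(I, -693)/z(-293, -549) = -169182/302975 - 464/(3*(-169 + 13*(-549))) = -169182*1/302975 - 464/(3*(-169 - 7137)) = -169182/302975 - 464/3/(-7306) = -169182/302975 - 464/3*(-1/7306) = -169182/302975 + 232/10959 = -1783775338/3320303025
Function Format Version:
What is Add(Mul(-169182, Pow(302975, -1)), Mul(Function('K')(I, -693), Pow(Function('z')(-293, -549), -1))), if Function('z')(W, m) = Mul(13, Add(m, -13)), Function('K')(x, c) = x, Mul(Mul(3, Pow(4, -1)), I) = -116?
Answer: Rational(-1783775338, 3320303025) ≈ -0.53723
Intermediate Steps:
I = Rational(-464, 3) (I = Mul(Rational(4, 3), -116) = Rational(-464, 3) ≈ -154.67)
Function('z')(W, m) = Add(-169, Mul(13, m)) (Function('z')(W, m) = Mul(13, Add(-13, m)) = Add(-169, Mul(13, m)))
Add(Mul(-169182, Pow(302975, -1)), Mul(Function('K')(I, -693), Pow(Function('z')(-293, -549), -1))) = Add(Mul(-169182, Pow(302975, -1)), Mul(Rational(-464, 3), Pow(Add(-169, Mul(13, -549)), -1))) = Add(Mul(-169182, Rational(1, 302975)), Mul(Rational(-464, 3), Pow(Add(-169, -7137), -1))) = Add(Rational(-169182, 302975), Mul(Rational(-464, 3), Pow(-7306, -1))) = Add(Rational(-169182, 302975), Mul(Rational(-464, 3), Rational(-1, 7306))) = Add(Rational(-169182, 302975), Rational(232, 10959)) = Rational(-1783775338, 3320303025)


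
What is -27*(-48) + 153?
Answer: 1449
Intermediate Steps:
-27*(-48) + 153 = 1296 + 153 = 1449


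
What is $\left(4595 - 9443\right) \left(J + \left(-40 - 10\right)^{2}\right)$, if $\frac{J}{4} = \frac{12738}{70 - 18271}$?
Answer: $- \frac{73449701568}{6067} \approx -1.2106 \cdot 10^{7}$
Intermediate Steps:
$J = - \frac{16984}{6067}$ ($J = 4 \frac{12738}{70 - 18271} = 4 \frac{12738}{-18201} = 4 \cdot 12738 \left(- \frac{1}{18201}\right) = 4 \left(- \frac{4246}{6067}\right) = - \frac{16984}{6067} \approx -2.7994$)
$\left(4595 - 9443\right) \left(J + \left(-40 - 10\right)^{2}\right) = \left(4595 - 9443\right) \left(- \frac{16984}{6067} + \left(-40 - 10\right)^{2}\right) = - 4848 \left(- \frac{16984}{6067} + \left(-50\right)^{2}\right) = - 4848 \left(- \frac{16984}{6067} + 2500\right) = \left(-4848\right) \frac{15150516}{6067} = - \frac{73449701568}{6067}$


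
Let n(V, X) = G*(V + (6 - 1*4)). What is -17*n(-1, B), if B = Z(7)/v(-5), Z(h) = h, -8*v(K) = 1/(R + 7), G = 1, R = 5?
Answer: -17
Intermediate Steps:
v(K) = -1/96 (v(K) = -1/(8*(5 + 7)) = -⅛/12 = -⅛*1/12 = -1/96)
B = -672 (B = 7/(-1/96) = 7*(-96) = -672)
n(V, X) = 2 + V (n(V, X) = 1*(V + (6 - 1*4)) = 1*(V + (6 - 4)) = 1*(V + 2) = 1*(2 + V) = 2 + V)
-17*n(-1, B) = -17*(2 - 1) = -17*1 = -17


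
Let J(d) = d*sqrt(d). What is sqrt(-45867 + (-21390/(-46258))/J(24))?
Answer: sqrt(-14133070685230272 + 494729310*sqrt(6))/555096 ≈ 214.17*I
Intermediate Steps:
J(d) = d**(3/2)
sqrt(-45867 + (-21390/(-46258))/J(24)) = sqrt(-45867 + (-21390/(-46258))/(24**(3/2))) = sqrt(-45867 + (-21390*(-1/46258))/((48*sqrt(6)))) = sqrt(-45867 + 10695*(sqrt(6)/288)/23129) = sqrt(-45867 + 3565*sqrt(6)/2220384)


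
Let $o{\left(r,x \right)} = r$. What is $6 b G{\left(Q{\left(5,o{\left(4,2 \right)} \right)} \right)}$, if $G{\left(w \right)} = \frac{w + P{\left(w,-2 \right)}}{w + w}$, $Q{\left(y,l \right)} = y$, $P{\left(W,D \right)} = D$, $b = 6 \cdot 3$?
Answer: $\frac{162}{5} \approx 32.4$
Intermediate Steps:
$b = 18$
$G{\left(w \right)} = \frac{-2 + w}{2 w}$ ($G{\left(w \right)} = \frac{w - 2}{w + w} = \frac{-2 + w}{2 w}$)
$6 b G{\left(Q{\left(5,o{\left(4,2 \right)} \right)} \right)} = 6 \cdot 18 \frac{-2 + 5}{2 \cdot 5} = 108 \cdot \frac{1}{2} \cdot \frac{1}{5} \cdot 3 = 108 \cdot \frac{3}{10} = \frac{162}{5}$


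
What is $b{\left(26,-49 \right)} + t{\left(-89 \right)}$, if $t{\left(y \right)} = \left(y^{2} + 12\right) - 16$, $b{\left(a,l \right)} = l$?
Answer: $7868$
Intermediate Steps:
$t{\left(y \right)} = -4 + y^{2}$ ($t{\left(y \right)} = \left(12 + y^{2}\right) - 16 = -4 + y^{2}$)
$b{\left(26,-49 \right)} + t{\left(-89 \right)} = -49 - \left(4 - \left(-89\right)^{2}\right) = -49 + \left(-4 + 7921\right) = -49 + 7917 = 7868$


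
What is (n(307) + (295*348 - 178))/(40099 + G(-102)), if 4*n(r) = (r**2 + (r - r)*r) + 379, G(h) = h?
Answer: 126139/39997 ≈ 3.1537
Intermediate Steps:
n(r) = 379/4 + r**2/4 (n(r) = ((r**2 + (r - r)*r) + 379)/4 = ((r**2 + 0*r) + 379)/4 = ((r**2 + 0) + 379)/4 = (r**2 + 379)/4 = (379 + r**2)/4 = 379/4 + r**2/4)
(n(307) + (295*348 - 178))/(40099 + G(-102)) = ((379/4 + (1/4)*307**2) + (295*348 - 178))/(40099 - 102) = ((379/4 + (1/4)*94249) + (102660 - 178))/39997 = ((379/4 + 94249/4) + 102482)*(1/39997) = (23657 + 102482)*(1/39997) = 126139*(1/39997) = 126139/39997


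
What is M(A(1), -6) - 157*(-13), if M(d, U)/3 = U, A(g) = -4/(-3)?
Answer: 2023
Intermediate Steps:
A(g) = 4/3 (A(g) = -4*(-1/3) = 4/3)
M(d, U) = 3*U
M(A(1), -6) - 157*(-13) = 3*(-6) - 157*(-13) = -18 + 2041 = 2023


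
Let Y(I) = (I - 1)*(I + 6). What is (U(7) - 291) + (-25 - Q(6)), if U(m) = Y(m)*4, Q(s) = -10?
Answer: 6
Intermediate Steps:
Y(I) = (-1 + I)*(6 + I)
U(m) = -24 + 4*m² + 20*m (U(m) = (-6 + m² + 5*m)*4 = -24 + 4*m² + 20*m)
(U(7) - 291) + (-25 - Q(6)) = ((-24 + 4*7² + 20*7) - 291) + (-25 - 1*(-10)) = ((-24 + 4*49 + 140) - 291) + (-25 + 10) = ((-24 + 196 + 140) - 291) - 15 = (312 - 291) - 15 = 21 - 15 = 6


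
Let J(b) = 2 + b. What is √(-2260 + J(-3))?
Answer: I*√2261 ≈ 47.55*I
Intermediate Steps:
√(-2260 + J(-3)) = √(-2260 + (2 - 3)) = √(-2260 - 1) = √(-2261) = I*√2261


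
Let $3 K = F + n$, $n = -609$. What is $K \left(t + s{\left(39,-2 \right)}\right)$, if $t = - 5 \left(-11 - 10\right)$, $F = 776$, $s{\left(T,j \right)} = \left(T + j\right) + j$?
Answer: $\frac{23380}{3} \approx 7793.3$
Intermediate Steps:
$s{\left(T,j \right)} = T + 2 j$
$K = \frac{167}{3}$ ($K = \frac{776 - 609}{3} = \frac{1}{3} \cdot 167 = \frac{167}{3} \approx 55.667$)
$t = 105$ ($t = \left(-5\right) \left(-21\right) = 105$)
$K \left(t + s{\left(39,-2 \right)}\right) = \frac{167 \left(105 + \left(39 + 2 \left(-2\right)\right)\right)}{3} = \frac{167 \left(105 + \left(39 - 4\right)\right)}{3} = \frac{167 \left(105 + 35\right)}{3} = \frac{167}{3} \cdot 140 = \frac{23380}{3}$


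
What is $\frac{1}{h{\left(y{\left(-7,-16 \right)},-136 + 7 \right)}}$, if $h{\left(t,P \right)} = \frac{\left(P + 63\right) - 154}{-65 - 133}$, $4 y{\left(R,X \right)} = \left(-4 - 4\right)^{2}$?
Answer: $\frac{9}{10} \approx 0.9$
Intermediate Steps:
$y{\left(R,X \right)} = 16$ ($y{\left(R,X \right)} = \frac{\left(-4 - 4\right)^{2}}{4} = \frac{\left(-8\right)^{2}}{4} = \frac{1}{4} \cdot 64 = 16$)
$h{\left(t,P \right)} = \frac{91}{198} - \frac{P}{198}$ ($h{\left(t,P \right)} = \frac{\left(63 + P\right) - 154}{-198} = \left(-91 + P\right) \left(- \frac{1}{198}\right) = \frac{91}{198} - \frac{P}{198}$)
$\frac{1}{h{\left(y{\left(-7,-16 \right)},-136 + 7 \right)}} = \frac{1}{\frac{91}{198} - \frac{-136 + 7}{198}} = \frac{1}{\frac{91}{198} - - \frac{43}{66}} = \frac{1}{\frac{91}{198} + \frac{43}{66}} = \frac{1}{\frac{10}{9}} = \frac{9}{10}$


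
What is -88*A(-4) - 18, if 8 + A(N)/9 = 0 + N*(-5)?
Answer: -9522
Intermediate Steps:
A(N) = -72 - 45*N (A(N) = -72 + 9*(0 + N*(-5)) = -72 + 9*(0 - 5*N) = -72 + 9*(-5*N) = -72 - 45*N)
-88*A(-4) - 18 = -88*(-72 - 45*(-4)) - 18 = -88*(-72 + 180) - 18 = -88*108 - 18 = -9504 - 18 = -9522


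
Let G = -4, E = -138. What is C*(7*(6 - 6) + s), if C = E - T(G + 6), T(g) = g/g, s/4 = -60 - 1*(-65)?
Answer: -2780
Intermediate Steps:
s = 20 (s = 4*(-60 - 1*(-65)) = 4*(-60 + 65) = 4*5 = 20)
T(g) = 1
C = -139 (C = -138 - 1*1 = -138 - 1 = -139)
C*(7*(6 - 6) + s) = -139*(7*(6 - 6) + 20) = -139*(7*0 + 20) = -139*(0 + 20) = -139*20 = -2780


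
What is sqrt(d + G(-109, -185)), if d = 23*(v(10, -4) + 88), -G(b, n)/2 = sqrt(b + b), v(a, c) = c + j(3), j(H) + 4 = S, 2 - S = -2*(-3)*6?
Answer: sqrt(1058 - 2*I*sqrt(218)) ≈ 32.53 - 0.4539*I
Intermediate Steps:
S = -34 (S = 2 - (-2*(-3))*6 = 2 - 6*6 = 2 - 1*36 = 2 - 36 = -34)
j(H) = -38 (j(H) = -4 - 34 = -38)
v(a, c) = -38 + c (v(a, c) = c - 38 = -38 + c)
G(b, n) = -2*sqrt(2)*sqrt(b) (G(b, n) = -2*sqrt(b + b) = -2*sqrt(2)*sqrt(b))
d = 1058 (d = 23*((-38 - 4) + 88) = 23*(-42 + 88) = 23*46 = 1058)
sqrt(d + G(-109, -185)) = sqrt(1058 - 2*sqrt(2)*sqrt(-109)) = sqrt(1058 - 2*sqrt(2)*I*sqrt(109)) = sqrt(1058 - 2*I*sqrt(218))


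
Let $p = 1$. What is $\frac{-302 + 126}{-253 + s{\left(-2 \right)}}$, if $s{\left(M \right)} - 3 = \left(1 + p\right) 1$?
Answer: $\frac{22}{31} \approx 0.70968$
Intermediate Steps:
$s{\left(M \right)} = 5$ ($s{\left(M \right)} = 3 + \left(1 + 1\right) 1 = 3 + 2 \cdot 1 = 3 + 2 = 5$)
$\frac{-302 + 126}{-253 + s{\left(-2 \right)}} = \frac{-302 + 126}{-253 + 5} = - \frac{176}{-248} = \left(-176\right) \left(- \frac{1}{248}\right) = \frac{22}{31}$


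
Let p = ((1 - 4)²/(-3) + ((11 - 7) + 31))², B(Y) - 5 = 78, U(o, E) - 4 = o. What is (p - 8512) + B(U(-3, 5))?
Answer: -7405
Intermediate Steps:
U(o, E) = 4 + o
B(Y) = 83 (B(Y) = 5 + 78 = 83)
p = 1024 (p = ((-3)²*(-⅓) + (4 + 31))² = (9*(-⅓) + 35)² = (-3 + 35)² = 32² = 1024)
(p - 8512) + B(U(-3, 5)) = (1024 - 8512) + 83 = -7488 + 83 = -7405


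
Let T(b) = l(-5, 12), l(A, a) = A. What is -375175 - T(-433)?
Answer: -375170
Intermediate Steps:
T(b) = -5
-375175 - T(-433) = -375175 - 1*(-5) = -375175 + 5 = -375170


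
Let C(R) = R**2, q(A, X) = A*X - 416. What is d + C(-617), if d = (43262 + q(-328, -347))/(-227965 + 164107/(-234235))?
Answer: 10163910824274564/26698772941 ≈ 3.8069e+5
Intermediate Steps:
q(A, X) = -416 + A*X
d = -18347861785/26698772941 (d = (43262 + (-416 - 328*(-347)))/(-227965 + 164107/(-234235)) = (43262 + (-416 + 113816))/(-227965 + 164107*(-1/234235)) = (43262 + 113400)/(-227965 - 164107/234235) = 156662/(-53397545882/234235) = 156662*(-234235/53397545882) = -18347861785/26698772941 ≈ -0.68722)
d + C(-617) = -18347861785/26698772941 + (-617)**2 = -18347861785/26698772941 + 380689 = 10163910824274564/26698772941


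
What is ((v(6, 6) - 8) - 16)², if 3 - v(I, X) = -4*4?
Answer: 25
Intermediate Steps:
v(I, X) = 19 (v(I, X) = 3 - (-4)*4 = 3 - 1*(-16) = 3 + 16 = 19)
((v(6, 6) - 8) - 16)² = ((19 - 8) - 16)² = (11 - 16)² = (-5)² = 25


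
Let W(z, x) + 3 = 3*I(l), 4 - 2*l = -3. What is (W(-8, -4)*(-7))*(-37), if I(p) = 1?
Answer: 0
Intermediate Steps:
l = 7/2 (l = 2 - 1/2*(-3) = 2 + 3/2 = 7/2 ≈ 3.5000)
W(z, x) = 0 (W(z, x) = -3 + 3*1 = -3 + 3 = 0)
(W(-8, -4)*(-7))*(-37) = (0*(-7))*(-37) = 0*(-37) = 0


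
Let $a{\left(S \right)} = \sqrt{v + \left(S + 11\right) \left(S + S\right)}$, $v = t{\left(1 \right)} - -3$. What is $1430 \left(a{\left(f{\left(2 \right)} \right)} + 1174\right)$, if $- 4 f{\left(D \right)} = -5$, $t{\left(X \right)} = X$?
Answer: $1678820 + \frac{715 \sqrt{554}}{2} \approx 1.6872 \cdot 10^{6}$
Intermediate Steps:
$f{\left(D \right)} = \frac{5}{4}$ ($f{\left(D \right)} = \left(- \frac{1}{4}\right) \left(-5\right) = \frac{5}{4}$)
$v = 4$ ($v = 1 - -3 = 1 + 3 = 4$)
$a{\left(S \right)} = \sqrt{4 + 2 S \left(11 + S\right)}$ ($a{\left(S \right)} = \sqrt{4 + \left(S + 11\right) \left(S + S\right)} = \sqrt{4 + \left(11 + S\right) 2 S} = \sqrt{4 + 2 S \left(11 + S\right)}$)
$1430 \left(a{\left(f{\left(2 \right)} \right)} + 1174\right) = 1430 \left(\sqrt{4 + 2 \left(\frac{5}{4}\right)^{2} + 22 \cdot \frac{5}{4}} + 1174\right) = 1430 \left(\sqrt{4 + 2 \cdot \frac{25}{16} + \frac{55}{2}} + 1174\right) = 1430 \left(\sqrt{4 + \frac{25}{8} + \frac{55}{2}} + 1174\right) = 1430 \left(\sqrt{\frac{277}{8}} + 1174\right) = 1430 \left(\frac{\sqrt{554}}{4} + 1174\right) = 1430 \left(1174 + \frac{\sqrt{554}}{4}\right) = 1678820 + \frac{715 \sqrt{554}}{2}$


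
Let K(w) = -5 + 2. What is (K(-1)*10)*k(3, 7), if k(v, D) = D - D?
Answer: 0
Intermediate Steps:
K(w) = -3
k(v, D) = 0
(K(-1)*10)*k(3, 7) = -3*10*0 = -30*0 = 0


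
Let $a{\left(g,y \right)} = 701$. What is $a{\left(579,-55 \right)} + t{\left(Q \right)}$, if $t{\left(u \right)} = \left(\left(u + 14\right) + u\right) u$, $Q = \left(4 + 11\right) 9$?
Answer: $39041$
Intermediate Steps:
$Q = 135$ ($Q = 15 \cdot 9 = 135$)
$t{\left(u \right)} = u \left(14 + 2 u\right)$ ($t{\left(u \right)} = \left(\left(14 + u\right) + u\right) u = \left(14 + 2 u\right) u = u \left(14 + 2 u\right)$)
$a{\left(579,-55 \right)} + t{\left(Q \right)} = 701 + 2 \cdot 135 \left(7 + 135\right) = 701 + 2 \cdot 135 \cdot 142 = 701 + 38340 = 39041$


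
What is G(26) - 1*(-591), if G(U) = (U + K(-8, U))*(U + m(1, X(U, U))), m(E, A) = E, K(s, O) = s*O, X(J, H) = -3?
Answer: -4323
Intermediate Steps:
K(s, O) = O*s
G(U) = -7*U*(1 + U) (G(U) = (U + U*(-8))*(U + 1) = (U - 8*U)*(1 + U) = (-7*U)*(1 + U) = -7*U*(1 + U))
G(26) - 1*(-591) = 7*26*(-1 - 1*26) - 1*(-591) = 7*26*(-1 - 26) + 591 = 7*26*(-27) + 591 = -4914 + 591 = -4323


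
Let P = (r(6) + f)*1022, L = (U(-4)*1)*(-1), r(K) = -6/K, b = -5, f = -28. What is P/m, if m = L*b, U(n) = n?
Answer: 14819/10 ≈ 1481.9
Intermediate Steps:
L = 4 (L = -4*1*(-1) = -4*(-1) = 4)
m = -20 (m = 4*(-5) = -20)
P = -29638 (P = (-6/6 - 28)*1022 = (-6*⅙ - 28)*1022 = (-1 - 28)*1022 = -29*1022 = -29638)
P/m = -29638/(-20) = -29638*(-1/20) = 14819/10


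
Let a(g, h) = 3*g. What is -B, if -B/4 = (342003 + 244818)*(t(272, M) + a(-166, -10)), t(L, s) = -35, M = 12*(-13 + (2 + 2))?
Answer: -1251102372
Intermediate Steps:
M = -108 (M = 12*(-13 + 4) = 12*(-9) = -108)
B = 1251102372 (B = -4*(342003 + 244818)*(-35 + 3*(-166)) = -2347284*(-35 - 498) = -2347284*(-533) = -4*(-312775593) = 1251102372)
-B = -1*1251102372 = -1251102372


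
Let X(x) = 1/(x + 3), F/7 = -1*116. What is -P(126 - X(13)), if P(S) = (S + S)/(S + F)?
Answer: 4030/10977 ≈ 0.36713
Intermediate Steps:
F = -812 (F = 7*(-1*116) = 7*(-116) = -812)
X(x) = 1/(3 + x)
P(S) = 2*S/(-812 + S) (P(S) = (S + S)/(S - 812) = (2*S)/(-812 + S) = 2*S/(-812 + S))
-P(126 - X(13)) = -2*(126 - 1/(3 + 13))/(-812 + (126 - 1/(3 + 13))) = -2*(126 - 1/16)/(-812 + (126 - 1/16)) = -2*2015/(16*(-812 + 2015/16)) = -2*2015/(16*(-10977/16)) = -2*2015*(-16)/(16*10977) = -1*(-4030/10977) = 4030/10977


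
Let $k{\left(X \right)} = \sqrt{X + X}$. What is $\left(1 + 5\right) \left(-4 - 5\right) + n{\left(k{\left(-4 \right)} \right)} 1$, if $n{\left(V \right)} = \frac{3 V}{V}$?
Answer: $-51$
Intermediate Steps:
$k{\left(X \right)} = \sqrt{2} \sqrt{X}$ ($k{\left(X \right)} = \sqrt{2 X} = \sqrt{2} \sqrt{X}$)
$n{\left(V \right)} = 3$
$\left(1 + 5\right) \left(-4 - 5\right) + n{\left(k{\left(-4 \right)} \right)} 1 = \left(1 + 5\right) \left(-4 - 5\right) + 3 \cdot 1 = 6 \left(-9\right) + 3 = -54 + 3 = -51$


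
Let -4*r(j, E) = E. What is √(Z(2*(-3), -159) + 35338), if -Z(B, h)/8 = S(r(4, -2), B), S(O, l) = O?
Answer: 3*√3926 ≈ 187.97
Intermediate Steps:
r(j, E) = -E/4
Z(B, h) = -4 (Z(B, h) = -(-2)*(-2) = -8*½ = -4)
√(Z(2*(-3), -159) + 35338) = √(-4 + 35338) = √35334 = 3*√3926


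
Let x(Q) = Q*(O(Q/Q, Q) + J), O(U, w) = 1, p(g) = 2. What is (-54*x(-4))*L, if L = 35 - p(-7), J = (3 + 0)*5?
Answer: 114048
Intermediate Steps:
J = 15 (J = 3*5 = 15)
L = 33 (L = 35 - 1*2 = 35 - 2 = 33)
x(Q) = 16*Q (x(Q) = Q*(1 + 15) = Q*16 = 16*Q)
(-54*x(-4))*L = -864*(-4)*33 = -54*(-64)*33 = 3456*33 = 114048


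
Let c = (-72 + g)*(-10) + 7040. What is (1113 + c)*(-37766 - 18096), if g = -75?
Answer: -537560026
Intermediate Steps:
c = 8510 (c = (-72 - 75)*(-10) + 7040 = -147*(-10) + 7040 = 1470 + 7040 = 8510)
(1113 + c)*(-37766 - 18096) = (1113 + 8510)*(-37766 - 18096) = 9623*(-55862) = -537560026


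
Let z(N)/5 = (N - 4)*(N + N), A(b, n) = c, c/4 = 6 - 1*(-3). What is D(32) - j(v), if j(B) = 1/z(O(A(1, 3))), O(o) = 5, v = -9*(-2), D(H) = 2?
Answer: 99/50 ≈ 1.9800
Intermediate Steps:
c = 36 (c = 4*(6 - 1*(-3)) = 4*(6 + 3) = 4*9 = 36)
A(b, n) = 36
v = 18
z(N) = 10*N*(-4 + N) (z(N) = 5*((N - 4)*(N + N)) = 5*((-4 + N)*(2*N)) = 5*(2*N*(-4 + N)) = 10*N*(-4 + N))
j(B) = 1/50 (j(B) = 1/(10*5*(-4 + 5)) = 1/(10*5*1) = 1/50)
D(32) - j(v) = 2 - 1*1/50 = 2 - 1/50 = 99/50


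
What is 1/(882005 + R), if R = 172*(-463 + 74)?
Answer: 1/815097 ≈ 1.2268e-6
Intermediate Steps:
R = -66908 (R = 172*(-389) = -66908)
1/(882005 + R) = 1/(882005 - 66908) = 1/815097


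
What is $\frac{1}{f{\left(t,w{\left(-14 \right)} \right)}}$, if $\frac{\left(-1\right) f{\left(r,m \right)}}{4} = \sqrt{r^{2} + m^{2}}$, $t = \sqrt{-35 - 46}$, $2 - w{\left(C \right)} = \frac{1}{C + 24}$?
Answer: $\frac{5 i \sqrt{7739}}{15478} \approx 0.028418 i$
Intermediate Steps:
$w{\left(C \right)} = 2 - \frac{1}{24 + C}$ ($w{\left(C \right)} = 2 - \frac{1}{C + 24} = 2 - \frac{1}{24 + C}$)
$t = 9 i$ ($t = \sqrt{-81} = 9 i \approx 9.0 i$)
$f{\left(r,m \right)} = - 4 \sqrt{m^{2} + r^{2}}$ ($f{\left(r,m \right)} = - 4 \sqrt{r^{2} + m^{2}} = - 4 \sqrt{m^{2} + r^{2}}$)
$\frac{1}{f{\left(t,w{\left(-14 \right)} \right)}} = \frac{1}{\left(-4\right) \sqrt{\left(\frac{47 + 2 \left(-14\right)}{24 - 14}\right)^{2} + \left(9 i\right)^{2}}} = \frac{1}{\left(-4\right) \sqrt{\left(\frac{47 - 28}{10}\right)^{2} - 81}} = \frac{1}{\left(-4\right) \sqrt{\left(\frac{1}{10} \cdot 19\right)^{2} - 81}} = \frac{1}{\left(-4\right) \sqrt{\left(\frac{19}{10}\right)^{2} - 81}} = \frac{1}{\left(-4\right) \sqrt{\frac{361}{100} - 81}} = \frac{1}{\left(-4\right) \sqrt{- \frac{7739}{100}}} = \frac{1}{\left(-4\right) \frac{i \sqrt{7739}}{10}} = \frac{1}{\left(- \frac{2}{5}\right) i \sqrt{7739}} = \frac{5 i \sqrt{7739}}{15478}$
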